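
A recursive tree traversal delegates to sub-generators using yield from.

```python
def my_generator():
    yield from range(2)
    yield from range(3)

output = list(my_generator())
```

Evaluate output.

Step 1: Trace yields in order:
  yield 0
  yield 1
  yield 0
  yield 1
  yield 2
Therefore output = [0, 1, 0, 1, 2].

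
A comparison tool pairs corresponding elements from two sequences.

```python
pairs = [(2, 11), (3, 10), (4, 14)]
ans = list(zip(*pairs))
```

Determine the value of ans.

Step 1: zip(*pairs) transposes: unzips [(2, 11), (3, 10), (4, 14)] into separate sequences.
Step 2: First elements: (2, 3, 4), second elements: (11, 10, 14).
Therefore ans = [(2, 3, 4), (11, 10, 14)].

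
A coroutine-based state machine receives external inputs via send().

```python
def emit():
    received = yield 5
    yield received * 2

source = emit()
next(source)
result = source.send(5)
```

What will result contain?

Step 1: next(source) advances to first yield, producing 5.
Step 2: send(5) resumes, received = 5.
Step 3: yield received * 2 = 5 * 2 = 10.
Therefore result = 10.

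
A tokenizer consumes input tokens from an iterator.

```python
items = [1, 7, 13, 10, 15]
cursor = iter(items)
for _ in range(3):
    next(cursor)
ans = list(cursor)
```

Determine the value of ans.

Step 1: Create iterator over [1, 7, 13, 10, 15].
Step 2: Advance 3 positions (consuming [1, 7, 13]).
Step 3: list() collects remaining elements: [10, 15].
Therefore ans = [10, 15].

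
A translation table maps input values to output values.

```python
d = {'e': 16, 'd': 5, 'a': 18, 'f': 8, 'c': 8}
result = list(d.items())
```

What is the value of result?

Step 1: d.items() returns (key, value) pairs in insertion order.
Therefore result = [('e', 16), ('d', 5), ('a', 18), ('f', 8), ('c', 8)].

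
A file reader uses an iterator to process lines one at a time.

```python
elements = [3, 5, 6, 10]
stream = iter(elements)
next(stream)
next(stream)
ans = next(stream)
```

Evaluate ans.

Step 1: Create iterator over [3, 5, 6, 10].
Step 2: next() consumes 3.
Step 3: next() consumes 5.
Step 4: next() returns 6.
Therefore ans = 6.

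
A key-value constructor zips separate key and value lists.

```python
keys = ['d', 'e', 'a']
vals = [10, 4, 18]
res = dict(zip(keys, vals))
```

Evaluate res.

Step 1: zip pairs keys with values:
  'd' -> 10
  'e' -> 4
  'a' -> 18
Therefore res = {'d': 10, 'e': 4, 'a': 18}.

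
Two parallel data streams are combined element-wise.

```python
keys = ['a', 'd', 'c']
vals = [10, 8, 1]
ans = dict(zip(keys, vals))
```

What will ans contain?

Step 1: zip pairs keys with values:
  'a' -> 10
  'd' -> 8
  'c' -> 1
Therefore ans = {'a': 10, 'd': 8, 'c': 1}.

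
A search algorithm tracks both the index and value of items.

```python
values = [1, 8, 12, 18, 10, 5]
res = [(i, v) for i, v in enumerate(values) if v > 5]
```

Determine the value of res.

Step 1: Filter enumerate([1, 8, 12, 18, 10, 5]) keeping v > 5:
  (0, 1): 1 <= 5, excluded
  (1, 8): 8 > 5, included
  (2, 12): 12 > 5, included
  (3, 18): 18 > 5, included
  (4, 10): 10 > 5, included
  (5, 5): 5 <= 5, excluded
Therefore res = [(1, 8), (2, 12), (3, 18), (4, 10)].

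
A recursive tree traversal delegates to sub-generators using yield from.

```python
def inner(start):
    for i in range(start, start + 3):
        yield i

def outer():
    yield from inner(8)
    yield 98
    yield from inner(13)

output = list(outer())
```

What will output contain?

Step 1: outer() delegates to inner(8):
  yield 8
  yield 9
  yield 10
Step 2: yield 98
Step 3: Delegates to inner(13):
  yield 13
  yield 14
  yield 15
Therefore output = [8, 9, 10, 98, 13, 14, 15].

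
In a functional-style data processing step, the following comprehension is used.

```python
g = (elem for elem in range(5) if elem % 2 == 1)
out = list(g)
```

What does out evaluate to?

Step 1: Filter range(5) keeping only odd values:
  elem=0: even, excluded
  elem=1: odd, included
  elem=2: even, excluded
  elem=3: odd, included
  elem=4: even, excluded
Therefore out = [1, 3].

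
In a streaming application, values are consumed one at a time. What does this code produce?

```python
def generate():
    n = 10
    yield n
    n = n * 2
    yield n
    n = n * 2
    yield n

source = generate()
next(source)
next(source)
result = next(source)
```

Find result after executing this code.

Step 1: Trace through generator execution:
  Yield 1: n starts at 10, yield 10
  Yield 2: n = 10 * 2 = 20, yield 20
  Yield 3: n = 20 * 2 = 40, yield 40
Step 2: First next() gets 10, second next() gets the second value, third next() yields 40.
Therefore result = 40.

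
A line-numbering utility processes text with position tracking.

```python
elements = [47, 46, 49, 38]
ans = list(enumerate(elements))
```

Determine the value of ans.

Step 1: enumerate pairs each element with its index:
  (0, 47)
  (1, 46)
  (2, 49)
  (3, 38)
Therefore ans = [(0, 47), (1, 46), (2, 49), (3, 38)].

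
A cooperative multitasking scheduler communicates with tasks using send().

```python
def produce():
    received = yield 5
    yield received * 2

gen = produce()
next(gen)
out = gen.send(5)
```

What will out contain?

Step 1: next(gen) advances to first yield, producing 5.
Step 2: send(5) resumes, received = 5.
Step 3: yield received * 2 = 5 * 2 = 10.
Therefore out = 10.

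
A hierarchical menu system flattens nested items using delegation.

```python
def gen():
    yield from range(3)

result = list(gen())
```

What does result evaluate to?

Step 1: yield from delegates to the iterable, yielding each element.
Step 2: Collected values: [0, 1, 2].
Therefore result = [0, 1, 2].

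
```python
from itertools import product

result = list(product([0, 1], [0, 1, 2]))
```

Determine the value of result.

Step 1: product([0, 1], [0, 1, 2]) gives all pairs:
  (0, 0)
  (0, 1)
  (0, 2)
  (1, 0)
  (1, 1)
  (1, 2)
Therefore result = [(0, 0), (0, 1), (0, 2), (1, 0), (1, 1), (1, 2)].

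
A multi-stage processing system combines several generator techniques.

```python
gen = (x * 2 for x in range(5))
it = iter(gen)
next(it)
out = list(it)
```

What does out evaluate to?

Step 1: Generator produces [0, 2, 4, 6, 8].
Step 2: next(it) consumes first element (0).
Step 3: list(it) collects remaining: [2, 4, 6, 8].
Therefore out = [2, 4, 6, 8].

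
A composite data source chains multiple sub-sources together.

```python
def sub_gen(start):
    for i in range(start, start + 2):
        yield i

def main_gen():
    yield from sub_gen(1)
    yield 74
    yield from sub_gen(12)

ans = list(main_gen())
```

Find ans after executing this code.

Step 1: main_gen() delegates to sub_gen(1):
  yield 1
  yield 2
Step 2: yield 74
Step 3: Delegates to sub_gen(12):
  yield 12
  yield 13
Therefore ans = [1, 2, 74, 12, 13].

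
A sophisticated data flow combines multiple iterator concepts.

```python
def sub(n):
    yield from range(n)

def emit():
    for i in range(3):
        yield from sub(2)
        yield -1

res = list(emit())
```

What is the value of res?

Step 1: For each i in range(3):
  i=0: yield from sub(2) -> [0, 1], then yield -1
  i=1: yield from sub(2) -> [0, 1], then yield -1
  i=2: yield from sub(2) -> [0, 1], then yield -1
Therefore res = [0, 1, -1, 0, 1, -1, 0, 1, -1].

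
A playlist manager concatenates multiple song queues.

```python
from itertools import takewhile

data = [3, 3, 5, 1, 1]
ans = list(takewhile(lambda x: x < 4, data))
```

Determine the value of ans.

Step 1: takewhile stops at first element >= 4:
  3 < 4: take
  3 < 4: take
  5 >= 4: stop
Therefore ans = [3, 3].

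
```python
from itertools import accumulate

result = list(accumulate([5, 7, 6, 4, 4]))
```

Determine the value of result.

Step 1: accumulate computes running sums:
  + 5 = 5
  + 7 = 12
  + 6 = 18
  + 4 = 22
  + 4 = 26
Therefore result = [5, 12, 18, 22, 26].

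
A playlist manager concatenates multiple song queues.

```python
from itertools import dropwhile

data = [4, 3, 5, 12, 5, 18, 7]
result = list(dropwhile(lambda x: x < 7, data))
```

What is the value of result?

Step 1: dropwhile drops elements while < 7:
  4 < 7: dropped
  3 < 7: dropped
  5 < 7: dropped
  12: kept (dropping stopped)
Step 2: Remaining elements kept regardless of condition.
Therefore result = [12, 5, 18, 7].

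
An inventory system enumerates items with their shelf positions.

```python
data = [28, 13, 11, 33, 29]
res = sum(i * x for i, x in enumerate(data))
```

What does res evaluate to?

Step 1: Compute i * x for each (i, x) in enumerate([28, 13, 11, 33, 29]):
  i=0, x=28: 0*28 = 0
  i=1, x=13: 1*13 = 13
  i=2, x=11: 2*11 = 22
  i=3, x=33: 3*33 = 99
  i=4, x=29: 4*29 = 116
Step 2: sum = 0 + 13 + 22 + 99 + 116 = 250.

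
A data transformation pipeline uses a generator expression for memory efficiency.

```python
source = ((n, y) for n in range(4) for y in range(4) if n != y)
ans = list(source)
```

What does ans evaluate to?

Step 1: Nested generator over range(4) x range(4) where n != y:
  (0, 0): excluded (n == y)
  (0, 1): included
  (0, 2): included
  (0, 3): included
  (1, 0): included
  (1, 1): excluded (n == y)
  (1, 2): included
  (1, 3): included
  (2, 0): included
  (2, 1): included
  (2, 2): excluded (n == y)
  (2, 3): included
  (3, 0): included
  (3, 1): included
  (3, 2): included
  (3, 3): excluded (n == y)
Therefore ans = [(0, 1), (0, 2), (0, 3), (1, 0), (1, 2), (1, 3), (2, 0), (2, 1), (2, 3), (3, 0), (3, 1), (3, 2)].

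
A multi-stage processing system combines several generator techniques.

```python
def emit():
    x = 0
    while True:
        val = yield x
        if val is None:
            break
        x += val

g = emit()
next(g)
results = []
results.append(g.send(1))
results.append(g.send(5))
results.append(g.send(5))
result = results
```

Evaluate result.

Step 1: next(g) -> yield 0.
Step 2: send(1) -> x = 1, yield 1.
Step 3: send(5) -> x = 6, yield 6.
Step 4: send(5) -> x = 11, yield 11.
Therefore result = [1, 6, 11].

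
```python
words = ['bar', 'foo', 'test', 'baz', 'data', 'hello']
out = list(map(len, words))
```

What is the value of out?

Step 1: Map len() to each word:
  'bar' -> 3
  'foo' -> 3
  'test' -> 4
  'baz' -> 3
  'data' -> 4
  'hello' -> 5
Therefore out = [3, 3, 4, 3, 4, 5].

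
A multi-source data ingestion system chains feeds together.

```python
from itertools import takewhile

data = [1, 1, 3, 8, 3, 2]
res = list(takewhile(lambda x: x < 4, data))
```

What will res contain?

Step 1: takewhile stops at first element >= 4:
  1 < 4: take
  1 < 4: take
  3 < 4: take
  8 >= 4: stop
Therefore res = [1, 1, 3].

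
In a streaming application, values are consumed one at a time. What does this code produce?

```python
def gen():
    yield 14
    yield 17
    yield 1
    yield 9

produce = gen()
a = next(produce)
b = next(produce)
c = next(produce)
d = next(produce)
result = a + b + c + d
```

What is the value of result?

Step 1: Create generator and consume all values:
  a = next(produce) = 14
  b = next(produce) = 17
  c = next(produce) = 1
  d = next(produce) = 9
Step 2: result = 14 + 17 + 1 + 9 = 41.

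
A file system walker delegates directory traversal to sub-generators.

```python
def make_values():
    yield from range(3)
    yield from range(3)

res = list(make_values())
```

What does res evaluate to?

Step 1: Trace yields in order:
  yield 0
  yield 1
  yield 2
  yield 0
  yield 1
  yield 2
Therefore res = [0, 1, 2, 0, 1, 2].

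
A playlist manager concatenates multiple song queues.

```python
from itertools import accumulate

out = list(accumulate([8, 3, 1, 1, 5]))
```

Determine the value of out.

Step 1: accumulate computes running sums:
  + 8 = 8
  + 3 = 11
  + 1 = 12
  + 1 = 13
  + 5 = 18
Therefore out = [8, 11, 12, 13, 18].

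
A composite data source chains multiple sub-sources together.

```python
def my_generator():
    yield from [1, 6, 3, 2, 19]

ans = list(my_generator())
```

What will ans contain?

Step 1: yield from delegates to the iterable, yielding each element.
Step 2: Collected values: [1, 6, 3, 2, 19].
Therefore ans = [1, 6, 3, 2, 19].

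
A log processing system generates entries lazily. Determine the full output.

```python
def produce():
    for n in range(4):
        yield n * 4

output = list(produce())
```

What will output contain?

Step 1: For each n in range(4), yield n * 4:
  n=0: yield 0 * 4 = 0
  n=1: yield 1 * 4 = 4
  n=2: yield 2 * 4 = 8
  n=3: yield 3 * 4 = 12
Therefore output = [0, 4, 8, 12].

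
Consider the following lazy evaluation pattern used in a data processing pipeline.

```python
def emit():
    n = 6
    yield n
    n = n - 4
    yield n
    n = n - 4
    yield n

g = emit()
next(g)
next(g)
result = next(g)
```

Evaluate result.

Step 1: Trace through generator execution:
  Yield 1: n starts at 6, yield 6
  Yield 2: n = 6 - 4 = 2, yield 2
  Yield 3: n = 2 - 4 = -2, yield -2
Step 2: First next() gets 6, second next() gets the second value, third next() yields -2.
Therefore result = -2.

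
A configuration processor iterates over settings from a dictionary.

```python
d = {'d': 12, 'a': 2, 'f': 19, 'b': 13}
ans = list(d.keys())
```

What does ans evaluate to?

Step 1: d.keys() returns the dictionary keys in insertion order.
Therefore ans = ['d', 'a', 'f', 'b'].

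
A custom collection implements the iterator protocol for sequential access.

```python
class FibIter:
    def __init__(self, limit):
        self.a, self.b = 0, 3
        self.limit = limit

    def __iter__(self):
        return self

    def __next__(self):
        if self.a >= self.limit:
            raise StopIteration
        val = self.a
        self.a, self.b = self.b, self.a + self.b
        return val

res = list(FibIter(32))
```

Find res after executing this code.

Step 1: Fibonacci-like sequence (a=0, b=3) until >= 32:
  Yield 0, then a,b = 3,3
  Yield 3, then a,b = 3,6
  Yield 3, then a,b = 6,9
  Yield 6, then a,b = 9,15
  Yield 9, then a,b = 15,24
  Yield 15, then a,b = 24,39
  Yield 24, then a,b = 39,63
Step 2: 39 >= 32, stop.
Therefore res = [0, 3, 3, 6, 9, 15, 24].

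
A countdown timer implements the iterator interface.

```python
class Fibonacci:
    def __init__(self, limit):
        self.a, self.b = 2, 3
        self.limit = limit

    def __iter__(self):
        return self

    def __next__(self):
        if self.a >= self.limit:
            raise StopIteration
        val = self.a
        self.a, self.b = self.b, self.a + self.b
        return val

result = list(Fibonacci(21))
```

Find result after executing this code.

Step 1: Fibonacci-like sequence (a=2, b=3) until >= 21:
  Yield 2, then a,b = 3,5
  Yield 3, then a,b = 5,8
  Yield 5, then a,b = 8,13
  Yield 8, then a,b = 13,21
  Yield 13, then a,b = 21,34
Step 2: 21 >= 21, stop.
Therefore result = [2, 3, 5, 8, 13].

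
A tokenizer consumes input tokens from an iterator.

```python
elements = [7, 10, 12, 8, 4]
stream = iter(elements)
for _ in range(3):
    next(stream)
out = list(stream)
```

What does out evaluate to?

Step 1: Create iterator over [7, 10, 12, 8, 4].
Step 2: Advance 3 positions (consuming [7, 10, 12]).
Step 3: list() collects remaining elements: [8, 4].
Therefore out = [8, 4].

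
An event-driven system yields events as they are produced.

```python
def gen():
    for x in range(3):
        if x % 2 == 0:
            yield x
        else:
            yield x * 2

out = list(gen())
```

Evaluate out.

Step 1: For each x in range(3), yield x if even, else x*2:
  x=0 (even): yield 0
  x=1 (odd): yield 1*2 = 2
  x=2 (even): yield 2
Therefore out = [0, 2, 2].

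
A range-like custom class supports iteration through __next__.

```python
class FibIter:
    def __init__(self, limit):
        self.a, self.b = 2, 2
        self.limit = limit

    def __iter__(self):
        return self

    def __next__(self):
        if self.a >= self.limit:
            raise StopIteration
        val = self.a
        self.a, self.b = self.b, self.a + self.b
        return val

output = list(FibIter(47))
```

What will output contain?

Step 1: Fibonacci-like sequence (a=2, b=2) until >= 47:
  Yield 2, then a,b = 2,4
  Yield 2, then a,b = 4,6
  Yield 4, then a,b = 6,10
  Yield 6, then a,b = 10,16
  Yield 10, then a,b = 16,26
  Yield 16, then a,b = 26,42
  Yield 26, then a,b = 42,68
  Yield 42, then a,b = 68,110
Step 2: 68 >= 47, stop.
Therefore output = [2, 2, 4, 6, 10, 16, 26, 42].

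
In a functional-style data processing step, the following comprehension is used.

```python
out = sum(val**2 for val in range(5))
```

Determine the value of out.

Step 1: Compute val**2 for each val in range(5):
  val=0: 0**2 = 0
  val=1: 1**2 = 1
  val=2: 2**2 = 4
  val=3: 3**2 = 9
  val=4: 4**2 = 16
Step 2: sum = 0 + 1 + 4 + 9 + 16 = 30.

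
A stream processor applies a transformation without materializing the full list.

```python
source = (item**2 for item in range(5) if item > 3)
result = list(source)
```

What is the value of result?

Step 1: For range(5), keep item > 3, then square:
  item=0: 0 <= 3, excluded
  item=1: 1 <= 3, excluded
  item=2: 2 <= 3, excluded
  item=3: 3 <= 3, excluded
  item=4: 4 > 3, yield 4**2 = 16
Therefore result = [16].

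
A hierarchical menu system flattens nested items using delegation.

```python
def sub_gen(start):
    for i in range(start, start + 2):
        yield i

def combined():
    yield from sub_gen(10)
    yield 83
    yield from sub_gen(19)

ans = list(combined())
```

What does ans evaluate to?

Step 1: combined() delegates to sub_gen(10):
  yield 10
  yield 11
Step 2: yield 83
Step 3: Delegates to sub_gen(19):
  yield 19
  yield 20
Therefore ans = [10, 11, 83, 19, 20].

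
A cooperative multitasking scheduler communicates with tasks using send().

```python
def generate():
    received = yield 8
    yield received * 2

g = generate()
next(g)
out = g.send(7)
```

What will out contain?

Step 1: next(g) advances to first yield, producing 8.
Step 2: send(7) resumes, received = 7.
Step 3: yield received * 2 = 7 * 2 = 14.
Therefore out = 14.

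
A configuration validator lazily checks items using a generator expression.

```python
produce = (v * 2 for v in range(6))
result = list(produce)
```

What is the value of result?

Step 1: For each v in range(6), compute v*2:
  v=0: 0*2 = 0
  v=1: 1*2 = 2
  v=2: 2*2 = 4
  v=3: 3*2 = 6
  v=4: 4*2 = 8
  v=5: 5*2 = 10
Therefore result = [0, 2, 4, 6, 8, 10].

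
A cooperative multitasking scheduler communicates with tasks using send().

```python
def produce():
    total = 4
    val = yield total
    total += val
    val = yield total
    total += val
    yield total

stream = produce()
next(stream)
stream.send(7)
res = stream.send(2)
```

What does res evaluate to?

Step 1: next() -> yield total=4.
Step 2: send(7) -> val=7, total = 4+7 = 11, yield 11.
Step 3: send(2) -> val=2, total = 11+2 = 13, yield 13.
Therefore res = 13.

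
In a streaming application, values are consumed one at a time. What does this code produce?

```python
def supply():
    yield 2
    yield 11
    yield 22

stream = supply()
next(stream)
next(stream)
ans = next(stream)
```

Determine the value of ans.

Step 1: supply() creates a generator.
Step 2: next(stream) yields 2 (consumed and discarded).
Step 3: next(stream) yields 11 (consumed and discarded).
Step 4: next(stream) yields 22, assigned to ans.
Therefore ans = 22.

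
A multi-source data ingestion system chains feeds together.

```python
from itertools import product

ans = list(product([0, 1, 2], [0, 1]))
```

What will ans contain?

Step 1: product([0, 1, 2], [0, 1]) gives all pairs:
  (0, 0)
  (0, 1)
  (1, 0)
  (1, 1)
  (2, 0)
  (2, 1)
Therefore ans = [(0, 0), (0, 1), (1, 0), (1, 1), (2, 0), (2, 1)].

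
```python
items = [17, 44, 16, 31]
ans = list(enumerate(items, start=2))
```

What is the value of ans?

Step 1: enumerate with start=2:
  (2, 17)
  (3, 44)
  (4, 16)
  (5, 31)
Therefore ans = [(2, 17), (3, 44), (4, 16), (5, 31)].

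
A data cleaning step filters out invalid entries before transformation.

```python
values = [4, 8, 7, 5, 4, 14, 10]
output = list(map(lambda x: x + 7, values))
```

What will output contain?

Step 1: Apply lambda x: x + 7 to each element:
  4 -> 11
  8 -> 15
  7 -> 14
  5 -> 12
  4 -> 11
  14 -> 21
  10 -> 17
Therefore output = [11, 15, 14, 12, 11, 21, 17].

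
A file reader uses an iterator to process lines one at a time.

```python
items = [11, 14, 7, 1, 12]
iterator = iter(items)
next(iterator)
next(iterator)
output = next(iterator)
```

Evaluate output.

Step 1: Create iterator over [11, 14, 7, 1, 12].
Step 2: next() consumes 11.
Step 3: next() consumes 14.
Step 4: next() returns 7.
Therefore output = 7.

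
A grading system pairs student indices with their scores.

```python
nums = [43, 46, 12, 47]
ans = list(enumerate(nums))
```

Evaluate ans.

Step 1: enumerate pairs each element with its index:
  (0, 43)
  (1, 46)
  (2, 12)
  (3, 47)
Therefore ans = [(0, 43), (1, 46), (2, 12), (3, 47)].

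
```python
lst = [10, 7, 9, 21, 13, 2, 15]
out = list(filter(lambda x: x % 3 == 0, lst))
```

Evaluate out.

Step 1: Filter elements divisible by 3:
  10 % 3 = 1: removed
  7 % 3 = 1: removed
  9 % 3 = 0: kept
  21 % 3 = 0: kept
  13 % 3 = 1: removed
  2 % 3 = 2: removed
  15 % 3 = 0: kept
Therefore out = [9, 21, 15].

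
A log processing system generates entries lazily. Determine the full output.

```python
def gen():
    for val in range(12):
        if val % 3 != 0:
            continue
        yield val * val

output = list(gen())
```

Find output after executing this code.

Step 1: Only yield val**2 when val is divisible by 3:
  val=0: 0 % 3 == 0, yield 0**2 = 0
  val=3: 3 % 3 == 0, yield 3**2 = 9
  val=6: 6 % 3 == 0, yield 6**2 = 36
  val=9: 9 % 3 == 0, yield 9**2 = 81
Therefore output = [0, 9, 36, 81].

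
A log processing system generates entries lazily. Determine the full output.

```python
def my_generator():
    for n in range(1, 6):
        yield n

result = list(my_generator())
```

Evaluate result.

Step 1: The generator yields each value from range(1, 6).
Step 2: list() consumes all yields: [1, 2, 3, 4, 5].
Therefore result = [1, 2, 3, 4, 5].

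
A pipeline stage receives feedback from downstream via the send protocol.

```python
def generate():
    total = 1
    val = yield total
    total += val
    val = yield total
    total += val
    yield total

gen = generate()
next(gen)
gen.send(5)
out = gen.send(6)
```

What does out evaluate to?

Step 1: next() -> yield total=1.
Step 2: send(5) -> val=5, total = 1+5 = 6, yield 6.
Step 3: send(6) -> val=6, total = 6+6 = 12, yield 12.
Therefore out = 12.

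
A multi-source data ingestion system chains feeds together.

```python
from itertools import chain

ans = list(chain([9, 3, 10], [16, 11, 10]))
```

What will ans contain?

Step 1: chain() concatenates iterables: [9, 3, 10] + [16, 11, 10].
Therefore ans = [9, 3, 10, 16, 11, 10].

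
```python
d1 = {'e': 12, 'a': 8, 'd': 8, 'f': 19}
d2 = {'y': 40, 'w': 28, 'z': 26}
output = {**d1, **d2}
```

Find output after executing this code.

Step 1: Merge d1 and d2 (d2 values override on key conflicts).
Step 2: d1 has keys ['e', 'a', 'd', 'f'], d2 has keys ['y', 'w', 'z'].
Therefore output = {'e': 12, 'a': 8, 'd': 8, 'f': 19, 'y': 40, 'w': 28, 'z': 26}.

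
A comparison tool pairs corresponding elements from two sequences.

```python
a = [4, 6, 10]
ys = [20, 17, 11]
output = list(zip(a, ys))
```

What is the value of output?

Step 1: zip pairs elements at same index:
  Index 0: (4, 20)
  Index 1: (6, 17)
  Index 2: (10, 11)
Therefore output = [(4, 20), (6, 17), (10, 11)].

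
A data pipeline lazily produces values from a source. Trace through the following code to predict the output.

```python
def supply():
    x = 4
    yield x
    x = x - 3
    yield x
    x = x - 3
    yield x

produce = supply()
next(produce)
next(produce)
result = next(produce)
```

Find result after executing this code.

Step 1: Trace through generator execution:
  Yield 1: x starts at 4, yield 4
  Yield 2: x = 4 - 3 = 1, yield 1
  Yield 3: x = 1 - 3 = -2, yield -2
Step 2: First next() gets 4, second next() gets the second value, third next() yields -2.
Therefore result = -2.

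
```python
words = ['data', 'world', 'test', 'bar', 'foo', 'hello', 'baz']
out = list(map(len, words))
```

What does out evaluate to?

Step 1: Map len() to each word:
  'data' -> 4
  'world' -> 5
  'test' -> 4
  'bar' -> 3
  'foo' -> 3
  'hello' -> 5
  'baz' -> 3
Therefore out = [4, 5, 4, 3, 3, 5, 3].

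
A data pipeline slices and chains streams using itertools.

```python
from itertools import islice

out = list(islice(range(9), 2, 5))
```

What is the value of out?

Step 1: islice(range(9), 2, 5) takes elements at indices [2, 5).
Step 2: Elements: [2, 3, 4].
Therefore out = [2, 3, 4].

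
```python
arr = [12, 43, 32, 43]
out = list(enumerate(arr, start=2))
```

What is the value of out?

Step 1: enumerate with start=2:
  (2, 12)
  (3, 43)
  (4, 32)
  (5, 43)
Therefore out = [(2, 12), (3, 43), (4, 32), (5, 43)].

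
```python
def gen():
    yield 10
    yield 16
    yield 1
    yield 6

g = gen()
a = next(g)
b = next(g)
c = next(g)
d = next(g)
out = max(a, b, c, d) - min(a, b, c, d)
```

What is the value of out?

Step 1: Create generator and consume all values:
  a = next(g) = 10
  b = next(g) = 16
  c = next(g) = 1
  d = next(g) = 6
Step 2: max = 16, min = 1, out = 16 - 1 = 15.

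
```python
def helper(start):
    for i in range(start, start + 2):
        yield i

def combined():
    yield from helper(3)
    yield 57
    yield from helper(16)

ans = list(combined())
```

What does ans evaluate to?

Step 1: combined() delegates to helper(3):
  yield 3
  yield 4
Step 2: yield 57
Step 3: Delegates to helper(16):
  yield 16
  yield 17
Therefore ans = [3, 4, 57, 16, 17].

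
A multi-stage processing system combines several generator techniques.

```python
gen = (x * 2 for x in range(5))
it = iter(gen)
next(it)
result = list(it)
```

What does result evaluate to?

Step 1: Generator produces [0, 2, 4, 6, 8].
Step 2: next(it) consumes first element (0).
Step 3: list(it) collects remaining: [2, 4, 6, 8].
Therefore result = [2, 4, 6, 8].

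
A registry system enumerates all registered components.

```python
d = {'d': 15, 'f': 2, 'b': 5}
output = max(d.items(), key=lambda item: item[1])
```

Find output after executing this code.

Step 1: Find item with maximum value:
  ('d', 15)
  ('f', 2)
  ('b', 5)
Step 2: Maximum value is 15 at key 'd'.
Therefore output = ('d', 15).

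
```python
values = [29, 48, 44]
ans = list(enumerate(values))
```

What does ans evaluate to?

Step 1: enumerate pairs each element with its index:
  (0, 29)
  (1, 48)
  (2, 44)
Therefore ans = [(0, 29), (1, 48), (2, 44)].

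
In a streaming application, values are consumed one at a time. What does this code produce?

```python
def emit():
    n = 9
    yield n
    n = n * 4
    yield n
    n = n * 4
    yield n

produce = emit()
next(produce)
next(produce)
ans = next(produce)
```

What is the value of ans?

Step 1: Trace through generator execution:
  Yield 1: n starts at 9, yield 9
  Yield 2: n = 9 * 4 = 36, yield 36
  Yield 3: n = 36 * 4 = 144, yield 144
Step 2: First next() gets 9, second next() gets the second value, third next() yields 144.
Therefore ans = 144.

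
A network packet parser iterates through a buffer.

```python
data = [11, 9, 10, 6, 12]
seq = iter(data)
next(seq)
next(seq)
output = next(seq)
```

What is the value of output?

Step 1: Create iterator over [11, 9, 10, 6, 12].
Step 2: next() consumes 11.
Step 3: next() consumes 9.
Step 4: next() returns 10.
Therefore output = 10.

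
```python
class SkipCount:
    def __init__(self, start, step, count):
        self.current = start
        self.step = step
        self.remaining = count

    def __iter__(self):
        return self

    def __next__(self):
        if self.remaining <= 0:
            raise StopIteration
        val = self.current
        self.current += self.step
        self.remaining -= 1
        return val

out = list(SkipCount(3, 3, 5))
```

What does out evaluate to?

Step 1: SkipCount starts at 3, increments by 3, for 5 steps:
  Yield 3, then current += 3
  Yield 6, then current += 3
  Yield 9, then current += 3
  Yield 12, then current += 3
  Yield 15, then current += 3
Therefore out = [3, 6, 9, 12, 15].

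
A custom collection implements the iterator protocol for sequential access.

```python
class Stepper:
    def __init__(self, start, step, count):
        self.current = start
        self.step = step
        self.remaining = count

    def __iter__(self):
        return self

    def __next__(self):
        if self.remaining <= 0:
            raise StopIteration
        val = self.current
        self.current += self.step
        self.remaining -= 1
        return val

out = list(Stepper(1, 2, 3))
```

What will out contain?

Step 1: Stepper starts at 1, increments by 2, for 3 steps:
  Yield 1, then current += 2
  Yield 3, then current += 2
  Yield 5, then current += 2
Therefore out = [1, 3, 5].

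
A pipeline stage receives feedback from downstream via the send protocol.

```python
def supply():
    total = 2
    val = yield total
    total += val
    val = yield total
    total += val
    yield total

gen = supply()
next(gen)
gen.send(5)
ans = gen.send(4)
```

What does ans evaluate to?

Step 1: next() -> yield total=2.
Step 2: send(5) -> val=5, total = 2+5 = 7, yield 7.
Step 3: send(4) -> val=4, total = 7+4 = 11, yield 11.
Therefore ans = 11.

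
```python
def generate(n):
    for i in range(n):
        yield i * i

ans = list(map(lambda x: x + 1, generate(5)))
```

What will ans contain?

Step 1: generate(5) yields squares: [0, 1, 4, 9, 16].
Step 2: map adds 1 to each: [1, 2, 5, 10, 17].
Therefore ans = [1, 2, 5, 10, 17].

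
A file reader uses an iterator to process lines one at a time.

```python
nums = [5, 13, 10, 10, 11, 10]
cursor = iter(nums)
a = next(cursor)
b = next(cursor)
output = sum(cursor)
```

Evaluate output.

Step 1: Create iterator over [5, 13, 10, 10, 11, 10].
Step 2: a = next() = 5, b = next() = 13.
Step 3: sum() of remaining [10, 10, 11, 10] = 41.
Therefore output = 41.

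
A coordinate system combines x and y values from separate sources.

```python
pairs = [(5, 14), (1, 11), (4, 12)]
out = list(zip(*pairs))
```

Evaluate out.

Step 1: zip(*pairs) transposes: unzips [(5, 14), (1, 11), (4, 12)] into separate sequences.
Step 2: First elements: (5, 1, 4), second elements: (14, 11, 12).
Therefore out = [(5, 1, 4), (14, 11, 12)].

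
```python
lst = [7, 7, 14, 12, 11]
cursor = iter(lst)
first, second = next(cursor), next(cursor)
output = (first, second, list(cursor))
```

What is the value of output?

Step 1: Create iterator over [7, 7, 14, 12, 11].
Step 2: first = 7, second = 7.
Step 3: Remaining elements: [14, 12, 11].
Therefore output = (7, 7, [14, 12, 11]).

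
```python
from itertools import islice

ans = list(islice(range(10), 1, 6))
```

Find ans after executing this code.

Step 1: islice(range(10), 1, 6) takes elements at indices [1, 6).
Step 2: Elements: [1, 2, 3, 4, 5].
Therefore ans = [1, 2, 3, 4, 5].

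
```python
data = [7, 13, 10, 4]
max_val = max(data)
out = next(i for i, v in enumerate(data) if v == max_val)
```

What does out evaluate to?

Step 1: max([7, 13, 10, 4]) = 13.
Step 2: Find first index where value == 13:
  Index 0: 7 != 13
  Index 1: 13 == 13, found!
Therefore out = 1.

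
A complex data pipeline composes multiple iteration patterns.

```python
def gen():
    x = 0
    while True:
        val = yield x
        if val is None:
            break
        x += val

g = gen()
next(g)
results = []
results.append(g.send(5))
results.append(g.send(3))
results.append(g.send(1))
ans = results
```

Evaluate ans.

Step 1: next(g) -> yield 0.
Step 2: send(5) -> x = 5, yield 5.
Step 3: send(3) -> x = 8, yield 8.
Step 4: send(1) -> x = 9, yield 9.
Therefore ans = [5, 8, 9].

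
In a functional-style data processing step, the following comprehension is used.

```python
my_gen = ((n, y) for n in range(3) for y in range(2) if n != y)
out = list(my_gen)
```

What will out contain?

Step 1: Nested generator over range(3) x range(2) where n != y:
  (0, 0): excluded (n == y)
  (0, 1): included
  (1, 0): included
  (1, 1): excluded (n == y)
  (2, 0): included
  (2, 1): included
Therefore out = [(0, 1), (1, 0), (2, 0), (2, 1)].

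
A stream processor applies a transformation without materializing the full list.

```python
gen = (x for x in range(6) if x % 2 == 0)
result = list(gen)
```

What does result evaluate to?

Step 1: Filter range(6) keeping only even values:
  x=0: even, included
  x=1: odd, excluded
  x=2: even, included
  x=3: odd, excluded
  x=4: even, included
  x=5: odd, excluded
Therefore result = [0, 2, 4].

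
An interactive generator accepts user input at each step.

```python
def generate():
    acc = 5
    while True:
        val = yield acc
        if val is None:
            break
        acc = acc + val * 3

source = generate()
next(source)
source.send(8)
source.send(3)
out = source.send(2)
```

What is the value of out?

Step 1: next() -> yield acc=5.
Step 2: send(8) -> val=8, acc = 5 + 8*3 = 29, yield 29.
Step 3: send(3) -> val=3, acc = 29 + 3*3 = 38, yield 38.
Step 4: send(2) -> val=2, acc = 38 + 2*3 = 44, yield 44.
Therefore out = 44.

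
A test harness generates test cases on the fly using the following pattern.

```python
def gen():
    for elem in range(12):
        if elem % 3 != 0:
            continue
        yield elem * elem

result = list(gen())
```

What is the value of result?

Step 1: Only yield elem**2 when elem is divisible by 3:
  elem=0: 0 % 3 == 0, yield 0**2 = 0
  elem=3: 3 % 3 == 0, yield 3**2 = 9
  elem=6: 6 % 3 == 0, yield 6**2 = 36
  elem=9: 9 % 3 == 0, yield 9**2 = 81
Therefore result = [0, 9, 36, 81].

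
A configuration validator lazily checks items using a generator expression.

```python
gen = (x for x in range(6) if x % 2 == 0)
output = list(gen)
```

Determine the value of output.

Step 1: Filter range(6) keeping only even values:
  x=0: even, included
  x=1: odd, excluded
  x=2: even, included
  x=3: odd, excluded
  x=4: even, included
  x=5: odd, excluded
Therefore output = [0, 2, 4].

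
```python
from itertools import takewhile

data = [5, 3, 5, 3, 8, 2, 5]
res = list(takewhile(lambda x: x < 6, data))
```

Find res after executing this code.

Step 1: takewhile stops at first element >= 6:
  5 < 6: take
  3 < 6: take
  5 < 6: take
  3 < 6: take
  8 >= 6: stop
Therefore res = [5, 3, 5, 3].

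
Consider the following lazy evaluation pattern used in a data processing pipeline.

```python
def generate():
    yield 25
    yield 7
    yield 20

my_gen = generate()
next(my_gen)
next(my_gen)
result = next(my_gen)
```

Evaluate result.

Step 1: generate() creates a generator.
Step 2: next(my_gen) yields 25 (consumed and discarded).
Step 3: next(my_gen) yields 7 (consumed and discarded).
Step 4: next(my_gen) yields 20, assigned to result.
Therefore result = 20.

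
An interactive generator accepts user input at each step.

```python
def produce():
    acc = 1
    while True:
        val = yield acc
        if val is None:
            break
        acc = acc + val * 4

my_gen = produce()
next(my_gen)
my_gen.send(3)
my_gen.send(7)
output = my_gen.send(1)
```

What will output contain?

Step 1: next() -> yield acc=1.
Step 2: send(3) -> val=3, acc = 1 + 3*4 = 13, yield 13.
Step 3: send(7) -> val=7, acc = 13 + 7*4 = 41, yield 41.
Step 4: send(1) -> val=1, acc = 41 + 1*4 = 45, yield 45.
Therefore output = 45.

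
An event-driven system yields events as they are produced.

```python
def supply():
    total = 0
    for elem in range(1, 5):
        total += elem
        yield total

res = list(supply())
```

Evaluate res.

Step 1: Generator accumulates running sum:
  elem=1: total = 1, yield 1
  elem=2: total = 3, yield 3
  elem=3: total = 6, yield 6
  elem=4: total = 10, yield 10
Therefore res = [1, 3, 6, 10].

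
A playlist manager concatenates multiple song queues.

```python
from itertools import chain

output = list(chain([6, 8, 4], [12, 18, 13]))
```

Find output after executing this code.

Step 1: chain() concatenates iterables: [6, 8, 4] + [12, 18, 13].
Therefore output = [6, 8, 4, 12, 18, 13].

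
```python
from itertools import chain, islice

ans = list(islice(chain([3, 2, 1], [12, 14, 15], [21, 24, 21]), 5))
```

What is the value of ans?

Step 1: chain([3, 2, 1], [12, 14, 15], [21, 24, 21]) = [3, 2, 1, 12, 14, 15, 21, 24, 21].
Step 2: islice takes first 5 elements: [3, 2, 1, 12, 14].
Therefore ans = [3, 2, 1, 12, 14].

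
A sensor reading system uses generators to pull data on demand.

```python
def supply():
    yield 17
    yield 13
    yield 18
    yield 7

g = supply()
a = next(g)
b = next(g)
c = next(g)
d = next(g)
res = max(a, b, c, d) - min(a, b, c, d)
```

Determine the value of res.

Step 1: Create generator and consume all values:
  a = next(g) = 17
  b = next(g) = 13
  c = next(g) = 18
  d = next(g) = 7
Step 2: max = 18, min = 7, res = 18 - 7 = 11.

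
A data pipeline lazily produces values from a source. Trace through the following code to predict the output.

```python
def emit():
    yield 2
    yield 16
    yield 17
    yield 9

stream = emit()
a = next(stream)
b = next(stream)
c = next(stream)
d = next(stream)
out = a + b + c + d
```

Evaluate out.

Step 1: Create generator and consume all values:
  a = next(stream) = 2
  b = next(stream) = 16
  c = next(stream) = 17
  d = next(stream) = 9
Step 2: out = 2 + 16 + 17 + 9 = 44.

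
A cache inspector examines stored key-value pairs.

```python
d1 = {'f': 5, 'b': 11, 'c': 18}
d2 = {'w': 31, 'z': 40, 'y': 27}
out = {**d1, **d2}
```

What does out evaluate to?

Step 1: Merge d1 and d2 (d2 values override on key conflicts).
Step 2: d1 has keys ['f', 'b', 'c'], d2 has keys ['w', 'z', 'y'].
Therefore out = {'f': 5, 'b': 11, 'c': 18, 'w': 31, 'z': 40, 'y': 27}.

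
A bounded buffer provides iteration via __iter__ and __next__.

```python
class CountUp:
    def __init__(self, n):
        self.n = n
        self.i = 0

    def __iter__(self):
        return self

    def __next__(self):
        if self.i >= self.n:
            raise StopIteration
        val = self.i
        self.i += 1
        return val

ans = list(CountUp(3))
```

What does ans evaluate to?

Step 1: CountUp(3) creates an iterator counting 0 to 2.
Step 2: list() consumes all values: [0, 1, 2].
Therefore ans = [0, 1, 2].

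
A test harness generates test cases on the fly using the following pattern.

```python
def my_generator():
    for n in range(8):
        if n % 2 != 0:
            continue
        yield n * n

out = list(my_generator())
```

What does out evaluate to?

Step 1: Only yield n**2 when n is divisible by 2:
  n=0: 0 % 2 == 0, yield 0**2 = 0
  n=2: 2 % 2 == 0, yield 2**2 = 4
  n=4: 4 % 2 == 0, yield 4**2 = 16
  n=6: 6 % 2 == 0, yield 6**2 = 36
Therefore out = [0, 4, 16, 36].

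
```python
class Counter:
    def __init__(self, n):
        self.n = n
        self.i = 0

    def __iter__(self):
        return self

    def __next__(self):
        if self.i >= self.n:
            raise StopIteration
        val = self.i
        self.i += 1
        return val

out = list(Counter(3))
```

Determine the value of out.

Step 1: Counter(3) creates an iterator counting 0 to 2.
Step 2: list() consumes all values: [0, 1, 2].
Therefore out = [0, 1, 2].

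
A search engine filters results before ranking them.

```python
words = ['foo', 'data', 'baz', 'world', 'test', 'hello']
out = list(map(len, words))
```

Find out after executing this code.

Step 1: Map len() to each word:
  'foo' -> 3
  'data' -> 4
  'baz' -> 3
  'world' -> 5
  'test' -> 4
  'hello' -> 5
Therefore out = [3, 4, 3, 5, 4, 5].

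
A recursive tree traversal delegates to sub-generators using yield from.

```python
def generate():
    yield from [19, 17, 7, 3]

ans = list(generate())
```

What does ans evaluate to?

Step 1: yield from delegates to the iterable, yielding each element.
Step 2: Collected values: [19, 17, 7, 3].
Therefore ans = [19, 17, 7, 3].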